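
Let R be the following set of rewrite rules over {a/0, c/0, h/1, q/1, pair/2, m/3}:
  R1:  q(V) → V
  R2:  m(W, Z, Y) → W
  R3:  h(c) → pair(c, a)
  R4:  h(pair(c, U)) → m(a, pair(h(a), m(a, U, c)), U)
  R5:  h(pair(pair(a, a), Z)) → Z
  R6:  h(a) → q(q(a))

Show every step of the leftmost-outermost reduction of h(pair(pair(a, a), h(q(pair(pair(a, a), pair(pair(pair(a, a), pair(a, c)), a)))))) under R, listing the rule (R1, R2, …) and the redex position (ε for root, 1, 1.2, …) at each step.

1. h(pair(pair(a, a), h(q(pair(pair(a, a), pair(pair(pair(a, a), pair(a, c)), a))))))  →  h(q(pair(pair(a, a), pair(pair(pair(a, a), pair(a, c)), a))))   [R5 at ε]
2. h(q(pair(pair(a, a), pair(pair(pair(a, a), pair(a, c)), a))))  →  h(pair(pair(a, a), pair(pair(pair(a, a), pair(a, c)), a)))   [R1 at 1]
3. h(pair(pair(a, a), pair(pair(pair(a, a), pair(a, c)), a)))  →  pair(pair(pair(a, a), pair(a, c)), a)   [R5 at ε]

pair(pair(pair(a, a), pair(a, c)), a)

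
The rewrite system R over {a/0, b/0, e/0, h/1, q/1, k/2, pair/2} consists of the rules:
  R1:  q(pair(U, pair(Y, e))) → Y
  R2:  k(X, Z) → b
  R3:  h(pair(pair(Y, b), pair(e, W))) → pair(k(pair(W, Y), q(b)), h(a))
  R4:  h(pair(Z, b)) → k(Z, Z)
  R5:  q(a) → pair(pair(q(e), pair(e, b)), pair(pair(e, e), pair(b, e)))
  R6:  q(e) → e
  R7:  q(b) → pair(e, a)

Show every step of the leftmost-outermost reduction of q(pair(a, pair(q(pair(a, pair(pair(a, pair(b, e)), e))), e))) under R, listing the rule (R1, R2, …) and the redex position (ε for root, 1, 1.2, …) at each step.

pair(a, pair(b, e))

1. q(pair(a, pair(q(pair(a, pair(pair(a, pair(b, e)), e))), e)))  →  q(pair(a, pair(pair(a, pair(b, e)), e)))   [R1 at ε]
2. q(pair(a, pair(pair(a, pair(b, e)), e)))  →  pair(a, pair(b, e))   [R1 at ε]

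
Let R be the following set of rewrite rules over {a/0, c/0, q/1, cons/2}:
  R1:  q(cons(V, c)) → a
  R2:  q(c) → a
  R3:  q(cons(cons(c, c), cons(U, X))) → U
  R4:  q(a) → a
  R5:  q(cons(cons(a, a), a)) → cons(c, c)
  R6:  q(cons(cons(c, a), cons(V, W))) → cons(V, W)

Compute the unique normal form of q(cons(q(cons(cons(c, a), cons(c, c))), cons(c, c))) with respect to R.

1. q(cons(q(cons(cons(c, a), cons(c, c))), cons(c, c)))  →  q(cons(cons(c, c), cons(c, c)))   [R6 at 1.1]
2. q(cons(cons(c, c), cons(c, c)))  →  c   [R3 at ε]

c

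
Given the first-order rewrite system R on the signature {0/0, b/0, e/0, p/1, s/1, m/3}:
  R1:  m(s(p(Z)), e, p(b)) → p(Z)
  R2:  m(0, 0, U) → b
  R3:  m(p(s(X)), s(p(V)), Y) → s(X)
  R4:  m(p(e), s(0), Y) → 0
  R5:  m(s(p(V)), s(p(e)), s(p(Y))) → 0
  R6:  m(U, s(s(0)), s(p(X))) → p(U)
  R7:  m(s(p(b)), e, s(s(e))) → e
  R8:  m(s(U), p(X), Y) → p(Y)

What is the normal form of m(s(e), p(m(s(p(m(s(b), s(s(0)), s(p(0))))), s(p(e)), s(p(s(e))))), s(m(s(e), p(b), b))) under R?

p(s(p(b)))

1. m(s(e), p(m(s(p(m(s(b), s(s(0)), s(p(0))))), s(p(e)), s(p(s(e))))), s(m(s(e), p(b), b)))  →  p(s(m(s(e), p(b), b)))   [R8 at ε]
2. p(s(m(s(e), p(b), b)))  →  p(s(p(b)))   [R8 at 1.1]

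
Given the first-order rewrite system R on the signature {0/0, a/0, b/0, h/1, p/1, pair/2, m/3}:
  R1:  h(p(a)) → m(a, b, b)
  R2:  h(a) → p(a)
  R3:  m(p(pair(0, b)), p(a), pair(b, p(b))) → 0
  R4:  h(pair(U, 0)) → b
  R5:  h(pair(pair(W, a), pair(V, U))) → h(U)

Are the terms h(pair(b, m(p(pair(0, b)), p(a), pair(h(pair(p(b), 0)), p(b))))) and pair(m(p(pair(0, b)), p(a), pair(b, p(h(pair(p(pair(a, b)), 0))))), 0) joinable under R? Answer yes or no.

no — NF(t₁) = b, NF(t₂) = pair(0, 0)

Reduce t₁ = h(pair(b, m(p(pair(0, b)), p(a), pair(h(pair(p(b), 0)), p(b))))):
1. h(pair(b, m(p(pair(0, b)), p(a), pair(h(pair(p(b), 0)), p(b)))))  →  h(pair(b, m(p(pair(0, b)), p(a), pair(b, p(b)))))   [R4 at 1.2.3.1]
2. h(pair(b, m(p(pair(0, b)), p(a), pair(b, p(b)))))  →  h(pair(b, 0))   [R3 at 1.2]
3. h(pair(b, 0))  →  b   [R4 at ε]

Reduce t₂ = pair(m(p(pair(0, b)), p(a), pair(b, p(h(pair(p(pair(a, b)), 0))))), 0):
1. pair(m(p(pair(0, b)), p(a), pair(b, p(h(pair(p(pair(a, b)), 0))))), 0)  →  pair(m(p(pair(0, b)), p(a), pair(b, p(b))), 0)   [R4 at 1.3.2.1]
2. pair(m(p(pair(0, b)), p(a), pair(b, p(b))), 0)  →  pair(0, 0)   [R3 at 1]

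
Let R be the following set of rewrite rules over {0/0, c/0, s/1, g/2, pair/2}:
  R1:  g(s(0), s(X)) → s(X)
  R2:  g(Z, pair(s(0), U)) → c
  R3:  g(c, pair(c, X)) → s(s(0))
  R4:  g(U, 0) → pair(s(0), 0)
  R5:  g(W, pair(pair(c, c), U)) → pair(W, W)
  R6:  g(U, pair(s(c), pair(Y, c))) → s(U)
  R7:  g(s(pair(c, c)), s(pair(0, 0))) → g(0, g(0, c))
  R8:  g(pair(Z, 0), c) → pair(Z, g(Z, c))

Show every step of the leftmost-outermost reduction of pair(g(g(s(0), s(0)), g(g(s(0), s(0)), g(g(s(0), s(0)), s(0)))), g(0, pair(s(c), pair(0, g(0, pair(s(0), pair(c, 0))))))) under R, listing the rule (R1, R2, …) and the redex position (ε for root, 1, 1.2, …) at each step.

pair(s(0), s(0))

1. pair(g(g(s(0), s(0)), g(g(s(0), s(0)), g(g(s(0), s(0)), s(0)))), g(0, pair(s(c), pair(0, g(0, pair(s(0), pair(c, 0)))))))  →  pair(g(s(0), g(g(s(0), s(0)), g(g(s(0), s(0)), s(0)))), g(0, pair(s(c), pair(0, g(0, pair(s(0), pair(c, 0)))))))   [R1 at 1.1]
2. pair(g(s(0), g(g(s(0), s(0)), g(g(s(0), s(0)), s(0)))), g(0, pair(s(c), pair(0, g(0, pair(s(0), pair(c, 0)))))))  →  pair(g(s(0), g(s(0), g(g(s(0), s(0)), s(0)))), g(0, pair(s(c), pair(0, g(0, pair(s(0), pair(c, 0)))))))   [R1 at 1.2.1]
3. pair(g(s(0), g(s(0), g(g(s(0), s(0)), s(0)))), g(0, pair(s(c), pair(0, g(0, pair(s(0), pair(c, 0)))))))  →  pair(g(s(0), g(s(0), g(s(0), s(0)))), g(0, pair(s(c), pair(0, g(0, pair(s(0), pair(c, 0)))))))   [R1 at 1.2.2.1]
4. pair(g(s(0), g(s(0), g(s(0), s(0)))), g(0, pair(s(c), pair(0, g(0, pair(s(0), pair(c, 0)))))))  →  pair(g(s(0), g(s(0), s(0))), g(0, pair(s(c), pair(0, g(0, pair(s(0), pair(c, 0)))))))   [R1 at 1.2.2]
5. pair(g(s(0), g(s(0), s(0))), g(0, pair(s(c), pair(0, g(0, pair(s(0), pair(c, 0)))))))  →  pair(g(s(0), s(0)), g(0, pair(s(c), pair(0, g(0, pair(s(0), pair(c, 0)))))))   [R1 at 1.2]
6. pair(g(s(0), s(0)), g(0, pair(s(c), pair(0, g(0, pair(s(0), pair(c, 0)))))))  →  pair(s(0), g(0, pair(s(c), pair(0, g(0, pair(s(0), pair(c, 0)))))))   [R1 at 1]
7. pair(s(0), g(0, pair(s(c), pair(0, g(0, pair(s(0), pair(c, 0)))))))  →  pair(s(0), g(0, pair(s(c), pair(0, c))))   [R2 at 2.2.2.2]
8. pair(s(0), g(0, pair(s(c), pair(0, c))))  →  pair(s(0), s(0))   [R6 at 2]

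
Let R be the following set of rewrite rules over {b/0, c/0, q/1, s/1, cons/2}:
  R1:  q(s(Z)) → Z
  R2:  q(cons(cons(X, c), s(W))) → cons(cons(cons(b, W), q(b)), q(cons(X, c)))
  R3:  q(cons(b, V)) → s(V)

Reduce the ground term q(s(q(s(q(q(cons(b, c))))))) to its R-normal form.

1. q(s(q(s(q(q(cons(b, c)))))))  →  q(s(q(q(cons(b, c)))))   [R1 at ε]
2. q(s(q(q(cons(b, c)))))  →  q(q(cons(b, c)))   [R1 at ε]
3. q(q(cons(b, c)))  →  q(s(c))   [R3 at 1]
4. q(s(c))  →  c   [R1 at ε]

c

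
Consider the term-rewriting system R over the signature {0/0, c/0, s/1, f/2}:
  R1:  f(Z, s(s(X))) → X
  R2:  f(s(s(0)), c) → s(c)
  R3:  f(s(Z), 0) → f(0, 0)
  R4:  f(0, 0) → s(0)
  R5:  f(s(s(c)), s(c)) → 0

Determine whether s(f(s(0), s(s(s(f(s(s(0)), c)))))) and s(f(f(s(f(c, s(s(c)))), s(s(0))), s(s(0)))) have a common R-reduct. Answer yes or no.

no — NF(t₁) = s(s(s(c))), NF(t₂) = s(0)

Reduce t₁ = s(f(s(0), s(s(s(f(s(s(0)), c)))))):
1. s(f(s(0), s(s(s(f(s(s(0)), c))))))  →  s(s(f(s(s(0)), c)))   [R1 at 1]
2. s(s(f(s(s(0)), c)))  →  s(s(s(c)))   [R2 at 1.1]

Reduce t₂ = s(f(f(s(f(c, s(s(c)))), s(s(0))), s(s(0)))):
1. s(f(f(s(f(c, s(s(c)))), s(s(0))), s(s(0))))  →  s(0)   [R1 at 1]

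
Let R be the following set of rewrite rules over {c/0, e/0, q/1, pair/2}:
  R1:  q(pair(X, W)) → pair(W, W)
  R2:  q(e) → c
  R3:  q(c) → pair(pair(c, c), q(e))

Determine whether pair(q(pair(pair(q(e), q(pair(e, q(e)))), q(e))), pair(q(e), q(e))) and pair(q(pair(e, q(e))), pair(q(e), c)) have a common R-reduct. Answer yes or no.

yes — NF(t₁) = pair(pair(c, c), pair(c, c)), NF(t₂) = pair(pair(c, c), pair(c, c))

Reduce t₁ = pair(q(pair(pair(q(e), q(pair(e, q(e)))), q(e))), pair(q(e), q(e))):
1. pair(q(pair(pair(q(e), q(pair(e, q(e)))), q(e))), pair(q(e), q(e)))  →  pair(pair(q(e), q(e)), pair(q(e), q(e)))   [R1 at 1]
2. pair(pair(q(e), q(e)), pair(q(e), q(e)))  →  pair(pair(c, q(e)), pair(q(e), q(e)))   [R2 at 1.1]
3. pair(pair(c, q(e)), pair(q(e), q(e)))  →  pair(pair(c, c), pair(q(e), q(e)))   [R2 at 1.2]
4. pair(pair(c, c), pair(q(e), q(e)))  →  pair(pair(c, c), pair(c, q(e)))   [R2 at 2.1]
5. pair(pair(c, c), pair(c, q(e)))  →  pair(pair(c, c), pair(c, c))   [R2 at 2.2]

Reduce t₂ = pair(q(pair(e, q(e))), pair(q(e), c)):
1. pair(q(pair(e, q(e))), pair(q(e), c))  →  pair(pair(q(e), q(e)), pair(q(e), c))   [R1 at 1]
2. pair(pair(q(e), q(e)), pair(q(e), c))  →  pair(pair(c, q(e)), pair(q(e), c))   [R2 at 1.1]
3. pair(pair(c, q(e)), pair(q(e), c))  →  pair(pair(c, c), pair(q(e), c))   [R2 at 1.2]
4. pair(pair(c, c), pair(q(e), c))  →  pair(pair(c, c), pair(c, c))   [R2 at 2.1]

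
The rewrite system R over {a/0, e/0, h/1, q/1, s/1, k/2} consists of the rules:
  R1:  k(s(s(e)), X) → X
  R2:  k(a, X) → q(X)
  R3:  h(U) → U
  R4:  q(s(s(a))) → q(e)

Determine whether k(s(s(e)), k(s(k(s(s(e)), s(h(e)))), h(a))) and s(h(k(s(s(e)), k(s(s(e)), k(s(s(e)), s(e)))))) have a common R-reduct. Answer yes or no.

no — NF(t₁) = a, NF(t₂) = s(s(e))

Reduce t₁ = k(s(s(e)), k(s(k(s(s(e)), s(h(e)))), h(a))):
1. k(s(s(e)), k(s(k(s(s(e)), s(h(e)))), h(a)))  →  k(s(k(s(s(e)), s(h(e)))), h(a))   [R1 at ε]
2. k(s(k(s(s(e)), s(h(e)))), h(a))  →  k(s(s(h(e))), h(a))   [R1 at 1.1]
3. k(s(s(h(e))), h(a))  →  k(s(s(e)), h(a))   [R3 at 1.1.1]
4. k(s(s(e)), h(a))  →  h(a)   [R1 at ε]
5. h(a)  →  a   [R3 at ε]

Reduce t₂ = s(h(k(s(s(e)), k(s(s(e)), k(s(s(e)), s(e)))))):
1. s(h(k(s(s(e)), k(s(s(e)), k(s(s(e)), s(e))))))  →  s(k(s(s(e)), k(s(s(e)), k(s(s(e)), s(e)))))   [R3 at 1]
2. s(k(s(s(e)), k(s(s(e)), k(s(s(e)), s(e)))))  →  s(k(s(s(e)), k(s(s(e)), s(e))))   [R1 at 1]
3. s(k(s(s(e)), k(s(s(e)), s(e))))  →  s(k(s(s(e)), s(e)))   [R1 at 1]
4. s(k(s(s(e)), s(e)))  →  s(s(e))   [R1 at 1]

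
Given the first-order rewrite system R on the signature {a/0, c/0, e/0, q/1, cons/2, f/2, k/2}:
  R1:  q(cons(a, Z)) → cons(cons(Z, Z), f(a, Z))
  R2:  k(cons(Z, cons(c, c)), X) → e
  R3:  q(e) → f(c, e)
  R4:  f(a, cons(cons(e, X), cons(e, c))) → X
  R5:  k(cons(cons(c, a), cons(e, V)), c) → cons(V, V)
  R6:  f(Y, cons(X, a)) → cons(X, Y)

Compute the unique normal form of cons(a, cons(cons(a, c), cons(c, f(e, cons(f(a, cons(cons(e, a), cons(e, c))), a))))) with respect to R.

1. cons(a, cons(cons(a, c), cons(c, f(e, cons(f(a, cons(cons(e, a), cons(e, c))), a)))))  →  cons(a, cons(cons(a, c), cons(c, cons(f(a, cons(cons(e, a), cons(e, c))), e))))   [R6 at 2.2.2]
2. cons(a, cons(cons(a, c), cons(c, cons(f(a, cons(cons(e, a), cons(e, c))), e))))  →  cons(a, cons(cons(a, c), cons(c, cons(a, e))))   [R4 at 2.2.2.1]

cons(a, cons(cons(a, c), cons(c, cons(a, e))))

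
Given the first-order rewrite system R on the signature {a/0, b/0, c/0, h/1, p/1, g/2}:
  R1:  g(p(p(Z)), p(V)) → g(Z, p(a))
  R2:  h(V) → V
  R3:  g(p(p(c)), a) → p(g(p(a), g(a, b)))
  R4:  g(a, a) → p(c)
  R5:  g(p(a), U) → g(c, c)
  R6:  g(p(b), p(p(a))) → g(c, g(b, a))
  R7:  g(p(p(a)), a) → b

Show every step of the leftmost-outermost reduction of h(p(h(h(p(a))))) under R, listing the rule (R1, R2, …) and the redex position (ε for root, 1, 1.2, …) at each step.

1. h(p(h(h(p(a)))))  →  p(h(h(p(a))))   [R2 at ε]
2. p(h(h(p(a))))  →  p(h(p(a)))   [R2 at 1]
3. p(h(p(a)))  →  p(p(a))   [R2 at 1]

p(p(a))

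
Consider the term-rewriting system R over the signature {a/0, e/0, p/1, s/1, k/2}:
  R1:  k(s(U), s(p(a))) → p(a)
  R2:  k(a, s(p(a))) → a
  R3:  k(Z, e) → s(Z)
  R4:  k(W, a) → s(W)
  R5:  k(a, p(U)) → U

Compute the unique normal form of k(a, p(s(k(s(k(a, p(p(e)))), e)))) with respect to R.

s(s(s(p(e))))

1. k(a, p(s(k(s(k(a, p(p(e)))), e))))  →  s(k(s(k(a, p(p(e)))), e))   [R5 at ε]
2. s(k(s(k(a, p(p(e)))), e))  →  s(s(s(k(a, p(p(e))))))   [R3 at 1]
3. s(s(s(k(a, p(p(e))))))  →  s(s(s(p(e))))   [R5 at 1.1.1]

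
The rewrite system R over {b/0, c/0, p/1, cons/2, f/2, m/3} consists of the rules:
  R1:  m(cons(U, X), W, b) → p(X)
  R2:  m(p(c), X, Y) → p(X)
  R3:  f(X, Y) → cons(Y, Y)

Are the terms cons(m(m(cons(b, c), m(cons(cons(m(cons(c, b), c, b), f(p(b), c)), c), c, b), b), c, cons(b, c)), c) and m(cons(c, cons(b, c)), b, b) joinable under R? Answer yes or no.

no — NF(t₁) = cons(p(c), c), NF(t₂) = p(cons(b, c))

Reduce t₁ = cons(m(m(cons(b, c), m(cons(cons(m(cons(c, b), c, b), f(p(b), c)), c), c, b), b), c, cons(b, c)), c):
1. cons(m(m(cons(b, c), m(cons(cons(m(cons(c, b), c, b), f(p(b), c)), c), c, b), b), c, cons(b, c)), c)  →  cons(m(p(c), c, cons(b, c)), c)   [R1 at 1.1]
2. cons(m(p(c), c, cons(b, c)), c)  →  cons(p(c), c)   [R2 at 1]

Reduce t₂ = m(cons(c, cons(b, c)), b, b):
1. m(cons(c, cons(b, c)), b, b)  →  p(cons(b, c))   [R1 at ε]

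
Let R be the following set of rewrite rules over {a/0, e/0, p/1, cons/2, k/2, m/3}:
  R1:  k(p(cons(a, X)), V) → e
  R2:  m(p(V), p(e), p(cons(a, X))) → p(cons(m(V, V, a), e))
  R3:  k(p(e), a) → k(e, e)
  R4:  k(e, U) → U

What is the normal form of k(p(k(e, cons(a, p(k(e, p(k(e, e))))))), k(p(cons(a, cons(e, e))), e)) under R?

1. k(p(k(e, cons(a, p(k(e, p(k(e, e))))))), k(p(cons(a, cons(e, e))), e))  →  k(p(cons(a, p(k(e, p(k(e, e)))))), k(p(cons(a, cons(e, e))), e))   [R4 at 1.1]
2. k(p(cons(a, p(k(e, p(k(e, e)))))), k(p(cons(a, cons(e, e))), e))  →  e   [R1 at ε]

e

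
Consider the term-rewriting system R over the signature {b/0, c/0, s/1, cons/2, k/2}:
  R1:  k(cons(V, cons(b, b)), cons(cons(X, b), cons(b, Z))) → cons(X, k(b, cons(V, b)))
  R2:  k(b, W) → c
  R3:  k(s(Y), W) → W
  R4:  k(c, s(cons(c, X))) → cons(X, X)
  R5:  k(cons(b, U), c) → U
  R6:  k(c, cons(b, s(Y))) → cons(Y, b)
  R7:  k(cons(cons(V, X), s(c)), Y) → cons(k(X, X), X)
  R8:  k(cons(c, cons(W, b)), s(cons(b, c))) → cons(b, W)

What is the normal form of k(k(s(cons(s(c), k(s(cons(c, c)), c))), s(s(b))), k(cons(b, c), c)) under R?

1. k(k(s(cons(s(c), k(s(cons(c, c)), c))), s(s(b))), k(cons(b, c), c))  →  k(s(s(b)), k(cons(b, c), c))   [R3 at 1]
2. k(s(s(b)), k(cons(b, c), c))  →  k(cons(b, c), c)   [R3 at ε]
3. k(cons(b, c), c)  →  c   [R5 at ε]

c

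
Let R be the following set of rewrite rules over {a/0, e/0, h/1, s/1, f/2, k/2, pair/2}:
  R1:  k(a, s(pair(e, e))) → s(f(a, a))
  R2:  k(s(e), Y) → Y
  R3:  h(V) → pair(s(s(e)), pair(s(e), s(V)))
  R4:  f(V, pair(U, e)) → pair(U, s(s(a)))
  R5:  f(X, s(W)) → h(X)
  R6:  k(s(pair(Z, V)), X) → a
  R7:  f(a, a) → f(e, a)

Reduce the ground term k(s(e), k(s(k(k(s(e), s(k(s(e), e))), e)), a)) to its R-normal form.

a

1. k(s(e), k(s(k(k(s(e), s(k(s(e), e))), e)), a))  →  k(s(k(k(s(e), s(k(s(e), e))), e)), a)   [R2 at ε]
2. k(s(k(k(s(e), s(k(s(e), e))), e)), a)  →  k(s(k(s(k(s(e), e)), e)), a)   [R2 at 1.1.1]
3. k(s(k(s(k(s(e), e)), e)), a)  →  k(s(k(s(e), e)), a)   [R2 at 1.1.1.1]
4. k(s(k(s(e), e)), a)  →  k(s(e), a)   [R2 at 1.1]
5. k(s(e), a)  →  a   [R2 at ε]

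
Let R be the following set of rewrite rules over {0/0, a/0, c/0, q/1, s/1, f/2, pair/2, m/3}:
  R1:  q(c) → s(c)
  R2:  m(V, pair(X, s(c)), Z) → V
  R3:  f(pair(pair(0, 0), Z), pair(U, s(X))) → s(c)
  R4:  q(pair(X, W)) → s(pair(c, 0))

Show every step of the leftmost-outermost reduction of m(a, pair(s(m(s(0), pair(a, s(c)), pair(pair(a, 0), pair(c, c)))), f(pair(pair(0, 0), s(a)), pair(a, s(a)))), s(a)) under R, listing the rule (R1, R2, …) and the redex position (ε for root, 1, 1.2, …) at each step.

1. m(a, pair(s(m(s(0), pair(a, s(c)), pair(pair(a, 0), pair(c, c)))), f(pair(pair(0, 0), s(a)), pair(a, s(a)))), s(a))  →  m(a, pair(s(s(0)), f(pair(pair(0, 0), s(a)), pair(a, s(a)))), s(a))   [R2 at 2.1.1]
2. m(a, pair(s(s(0)), f(pair(pair(0, 0), s(a)), pair(a, s(a)))), s(a))  →  m(a, pair(s(s(0)), s(c)), s(a))   [R3 at 2.2]
3. m(a, pair(s(s(0)), s(c)), s(a))  →  a   [R2 at ε]

a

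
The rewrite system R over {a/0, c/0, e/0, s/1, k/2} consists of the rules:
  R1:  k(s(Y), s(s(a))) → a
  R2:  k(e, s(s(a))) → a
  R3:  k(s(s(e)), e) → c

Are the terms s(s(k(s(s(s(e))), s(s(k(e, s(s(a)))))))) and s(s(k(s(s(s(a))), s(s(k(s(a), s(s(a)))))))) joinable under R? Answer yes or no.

Reduce t₁ = s(s(k(s(s(s(e))), s(s(k(e, s(s(a)))))))):
1. s(s(k(s(s(s(e))), s(s(k(e, s(s(a))))))))  →  s(s(k(s(s(s(e))), s(s(a)))))   [R2 at 1.1.2.1.1]
2. s(s(k(s(s(s(e))), s(s(a)))))  →  s(s(a))   [R1 at 1.1]

Reduce t₂ = s(s(k(s(s(s(a))), s(s(k(s(a), s(s(a)))))))):
1. s(s(k(s(s(s(a))), s(s(k(s(a), s(s(a))))))))  →  s(s(k(s(s(s(a))), s(s(a)))))   [R1 at 1.1.2.1.1]
2. s(s(k(s(s(s(a))), s(s(a)))))  →  s(s(a))   [R1 at 1.1]

yes — NF(t₁) = s(s(a)), NF(t₂) = s(s(a))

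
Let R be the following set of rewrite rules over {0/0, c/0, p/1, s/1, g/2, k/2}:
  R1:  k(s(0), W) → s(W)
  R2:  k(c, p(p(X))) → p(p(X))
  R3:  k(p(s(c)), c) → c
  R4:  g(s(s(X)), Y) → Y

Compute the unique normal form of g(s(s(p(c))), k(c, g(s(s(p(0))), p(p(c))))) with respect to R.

1. g(s(s(p(c))), k(c, g(s(s(p(0))), p(p(c)))))  →  k(c, g(s(s(p(0))), p(p(c))))   [R4 at ε]
2. k(c, g(s(s(p(0))), p(p(c))))  →  k(c, p(p(c)))   [R4 at 2]
3. k(c, p(p(c)))  →  p(p(c))   [R2 at ε]

p(p(c))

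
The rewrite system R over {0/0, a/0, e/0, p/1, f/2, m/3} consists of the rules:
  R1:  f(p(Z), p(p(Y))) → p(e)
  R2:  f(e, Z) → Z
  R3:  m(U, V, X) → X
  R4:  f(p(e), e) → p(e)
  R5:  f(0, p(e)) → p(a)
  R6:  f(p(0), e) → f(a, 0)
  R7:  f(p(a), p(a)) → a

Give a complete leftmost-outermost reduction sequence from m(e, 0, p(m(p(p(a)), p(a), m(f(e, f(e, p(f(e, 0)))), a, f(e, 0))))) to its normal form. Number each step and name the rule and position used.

1. m(e, 0, p(m(p(p(a)), p(a), m(f(e, f(e, p(f(e, 0)))), a, f(e, 0)))))  →  p(m(p(p(a)), p(a), m(f(e, f(e, p(f(e, 0)))), a, f(e, 0))))   [R3 at ε]
2. p(m(p(p(a)), p(a), m(f(e, f(e, p(f(e, 0)))), a, f(e, 0))))  →  p(m(f(e, f(e, p(f(e, 0)))), a, f(e, 0)))   [R3 at 1]
3. p(m(f(e, f(e, p(f(e, 0)))), a, f(e, 0)))  →  p(f(e, 0))   [R3 at 1]
4. p(f(e, 0))  →  p(0)   [R2 at 1]

p(0)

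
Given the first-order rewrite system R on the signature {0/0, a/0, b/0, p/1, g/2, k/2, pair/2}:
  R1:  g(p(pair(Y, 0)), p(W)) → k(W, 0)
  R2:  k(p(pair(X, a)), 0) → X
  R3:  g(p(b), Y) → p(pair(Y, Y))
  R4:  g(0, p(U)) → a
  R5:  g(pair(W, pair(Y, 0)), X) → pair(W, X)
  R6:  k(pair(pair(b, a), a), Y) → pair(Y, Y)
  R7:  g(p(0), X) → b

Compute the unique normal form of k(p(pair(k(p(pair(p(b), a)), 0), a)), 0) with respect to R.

1. k(p(pair(k(p(pair(p(b), a)), 0), a)), 0)  →  k(p(pair(p(b), a)), 0)   [R2 at ε]
2. k(p(pair(p(b), a)), 0)  →  p(b)   [R2 at ε]

p(b)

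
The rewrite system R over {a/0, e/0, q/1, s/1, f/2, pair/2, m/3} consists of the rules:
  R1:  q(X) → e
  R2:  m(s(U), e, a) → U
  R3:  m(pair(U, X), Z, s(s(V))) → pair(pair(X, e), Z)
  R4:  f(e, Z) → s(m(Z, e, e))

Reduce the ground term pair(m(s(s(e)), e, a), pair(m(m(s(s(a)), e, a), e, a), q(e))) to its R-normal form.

pair(s(e), pair(a, e))

1. pair(m(s(s(e)), e, a), pair(m(m(s(s(a)), e, a), e, a), q(e)))  →  pair(s(e), pair(m(m(s(s(a)), e, a), e, a), q(e)))   [R2 at 1]
2. pair(s(e), pair(m(m(s(s(a)), e, a), e, a), q(e)))  →  pair(s(e), pair(m(s(a), e, a), q(e)))   [R2 at 2.1.1]
3. pair(s(e), pair(m(s(a), e, a), q(e)))  →  pair(s(e), pair(a, q(e)))   [R2 at 2.1]
4. pair(s(e), pair(a, q(e)))  →  pair(s(e), pair(a, e))   [R1 at 2.2]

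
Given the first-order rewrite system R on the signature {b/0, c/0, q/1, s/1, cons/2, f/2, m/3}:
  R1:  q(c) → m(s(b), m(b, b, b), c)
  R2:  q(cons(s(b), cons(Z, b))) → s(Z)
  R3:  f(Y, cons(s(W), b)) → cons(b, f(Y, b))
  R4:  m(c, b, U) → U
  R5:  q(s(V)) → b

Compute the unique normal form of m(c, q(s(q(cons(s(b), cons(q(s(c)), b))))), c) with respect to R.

c

1. m(c, q(s(q(cons(s(b), cons(q(s(c)), b))))), c)  →  m(c, b, c)   [R5 at 2]
2. m(c, b, c)  →  c   [R4 at ε]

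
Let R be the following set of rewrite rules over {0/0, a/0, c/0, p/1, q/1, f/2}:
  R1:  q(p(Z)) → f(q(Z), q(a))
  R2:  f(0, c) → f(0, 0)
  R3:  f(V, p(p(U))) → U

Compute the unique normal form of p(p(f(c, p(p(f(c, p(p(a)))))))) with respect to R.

p(p(a))

1. p(p(f(c, p(p(f(c, p(p(a))))))))  →  p(p(f(c, p(p(a)))))   [R3 at 1.1]
2. p(p(f(c, p(p(a)))))  →  p(p(a))   [R3 at 1.1]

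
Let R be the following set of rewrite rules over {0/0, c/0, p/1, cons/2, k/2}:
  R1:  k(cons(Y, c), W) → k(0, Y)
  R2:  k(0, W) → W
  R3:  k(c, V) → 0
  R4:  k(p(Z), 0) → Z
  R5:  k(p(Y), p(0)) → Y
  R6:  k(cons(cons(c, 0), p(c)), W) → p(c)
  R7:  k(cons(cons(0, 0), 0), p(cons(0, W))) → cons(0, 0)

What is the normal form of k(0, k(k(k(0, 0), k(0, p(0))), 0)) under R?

1. k(0, k(k(k(0, 0), k(0, p(0))), 0))  →  k(k(k(0, 0), k(0, p(0))), 0)   [R2 at ε]
2. k(k(k(0, 0), k(0, p(0))), 0)  →  k(k(0, k(0, p(0))), 0)   [R2 at 1.1]
3. k(k(0, k(0, p(0))), 0)  →  k(k(0, p(0)), 0)   [R2 at 1]
4. k(k(0, p(0)), 0)  →  k(p(0), 0)   [R2 at 1]
5. k(p(0), 0)  →  0   [R4 at ε]

0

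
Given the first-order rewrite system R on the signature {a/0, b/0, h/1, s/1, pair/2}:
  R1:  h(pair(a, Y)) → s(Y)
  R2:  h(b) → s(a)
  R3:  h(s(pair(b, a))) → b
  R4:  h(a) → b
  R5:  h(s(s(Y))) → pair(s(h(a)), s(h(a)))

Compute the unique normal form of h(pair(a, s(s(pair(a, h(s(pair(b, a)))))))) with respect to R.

s(s(s(pair(a, b))))

1. h(pair(a, s(s(pair(a, h(s(pair(b, a))))))))  →  s(s(s(pair(a, h(s(pair(b, a)))))))   [R1 at ε]
2. s(s(s(pair(a, h(s(pair(b, a)))))))  →  s(s(s(pair(a, b))))   [R3 at 1.1.1.2]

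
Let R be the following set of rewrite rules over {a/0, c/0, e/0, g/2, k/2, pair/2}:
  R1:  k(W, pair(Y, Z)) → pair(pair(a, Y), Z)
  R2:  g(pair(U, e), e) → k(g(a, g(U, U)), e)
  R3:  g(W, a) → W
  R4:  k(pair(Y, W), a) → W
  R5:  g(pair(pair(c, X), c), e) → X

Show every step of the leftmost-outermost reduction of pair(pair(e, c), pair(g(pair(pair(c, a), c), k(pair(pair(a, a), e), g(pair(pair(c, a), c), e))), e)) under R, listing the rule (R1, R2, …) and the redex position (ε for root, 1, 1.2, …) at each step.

pair(pair(e, c), pair(a, e))

1. pair(pair(e, c), pair(g(pair(pair(c, a), c), k(pair(pair(a, a), e), g(pair(pair(c, a), c), e))), e))  →  pair(pair(e, c), pair(g(pair(pair(c, a), c), k(pair(pair(a, a), e), a)), e))   [R5 at 2.1.2.2]
2. pair(pair(e, c), pair(g(pair(pair(c, a), c), k(pair(pair(a, a), e), a)), e))  →  pair(pair(e, c), pair(g(pair(pair(c, a), c), e), e))   [R4 at 2.1.2]
3. pair(pair(e, c), pair(g(pair(pair(c, a), c), e), e))  →  pair(pair(e, c), pair(a, e))   [R5 at 2.1]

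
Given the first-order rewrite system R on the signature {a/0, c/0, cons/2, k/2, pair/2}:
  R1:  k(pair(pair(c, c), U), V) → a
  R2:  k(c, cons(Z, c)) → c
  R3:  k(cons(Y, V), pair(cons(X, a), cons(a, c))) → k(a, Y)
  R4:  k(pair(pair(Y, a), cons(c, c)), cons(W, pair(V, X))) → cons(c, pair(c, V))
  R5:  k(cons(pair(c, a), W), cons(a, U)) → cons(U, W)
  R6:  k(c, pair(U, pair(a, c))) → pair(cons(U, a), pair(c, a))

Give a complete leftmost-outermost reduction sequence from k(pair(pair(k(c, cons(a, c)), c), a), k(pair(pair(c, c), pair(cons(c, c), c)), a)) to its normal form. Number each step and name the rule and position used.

1. k(pair(pair(k(c, cons(a, c)), c), a), k(pair(pair(c, c), pair(cons(c, c), c)), a))  →  k(pair(pair(c, c), a), k(pair(pair(c, c), pair(cons(c, c), c)), a))   [R2 at 1.1.1]
2. k(pair(pair(c, c), a), k(pair(pair(c, c), pair(cons(c, c), c)), a))  →  a   [R1 at ε]

a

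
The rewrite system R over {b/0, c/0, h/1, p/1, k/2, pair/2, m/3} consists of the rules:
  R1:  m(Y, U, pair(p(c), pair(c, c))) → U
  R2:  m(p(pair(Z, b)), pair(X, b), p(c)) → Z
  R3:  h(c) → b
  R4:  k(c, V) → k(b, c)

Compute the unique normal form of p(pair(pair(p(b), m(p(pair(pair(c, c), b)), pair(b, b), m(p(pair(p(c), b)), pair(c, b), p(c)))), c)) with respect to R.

p(pair(pair(p(b), pair(c, c)), c))

1. p(pair(pair(p(b), m(p(pair(pair(c, c), b)), pair(b, b), m(p(pair(p(c), b)), pair(c, b), p(c)))), c))  →  p(pair(pair(p(b), m(p(pair(pair(c, c), b)), pair(b, b), p(c))), c))   [R2 at 1.1.2.3]
2. p(pair(pair(p(b), m(p(pair(pair(c, c), b)), pair(b, b), p(c))), c))  →  p(pair(pair(p(b), pair(c, c)), c))   [R2 at 1.1.2]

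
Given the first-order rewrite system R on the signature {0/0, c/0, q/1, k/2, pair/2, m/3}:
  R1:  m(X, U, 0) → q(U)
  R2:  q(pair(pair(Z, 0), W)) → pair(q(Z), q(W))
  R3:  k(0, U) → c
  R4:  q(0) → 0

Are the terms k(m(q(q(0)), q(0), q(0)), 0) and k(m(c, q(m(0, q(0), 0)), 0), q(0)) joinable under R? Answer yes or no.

yes — NF(t₁) = c, NF(t₂) = c

Reduce t₁ = k(m(q(q(0)), q(0), q(0)), 0):
1. k(m(q(q(0)), q(0), q(0)), 0)  →  k(m(q(0), q(0), q(0)), 0)   [R4 at 1.1.1]
2. k(m(q(0), q(0), q(0)), 0)  →  k(m(0, q(0), q(0)), 0)   [R4 at 1.1]
3. k(m(0, q(0), q(0)), 0)  →  k(m(0, 0, q(0)), 0)   [R4 at 1.2]
4. k(m(0, 0, q(0)), 0)  →  k(m(0, 0, 0), 0)   [R4 at 1.3]
5. k(m(0, 0, 0), 0)  →  k(q(0), 0)   [R1 at 1]
6. k(q(0), 0)  →  k(0, 0)   [R4 at 1]
7. k(0, 0)  →  c   [R3 at ε]

Reduce t₂ = k(m(c, q(m(0, q(0), 0)), 0), q(0)):
1. k(m(c, q(m(0, q(0), 0)), 0), q(0))  →  k(q(q(m(0, q(0), 0))), q(0))   [R1 at 1]
2. k(q(q(m(0, q(0), 0))), q(0))  →  k(q(q(q(q(0)))), q(0))   [R1 at 1.1.1]
3. k(q(q(q(q(0)))), q(0))  →  k(q(q(q(0))), q(0))   [R4 at 1.1.1.1]
4. k(q(q(q(0))), q(0))  →  k(q(q(0)), q(0))   [R4 at 1.1.1]
5. k(q(q(0)), q(0))  →  k(q(0), q(0))   [R4 at 1.1]
6. k(q(0), q(0))  →  k(0, q(0))   [R4 at 1]
7. k(0, q(0))  →  c   [R3 at ε]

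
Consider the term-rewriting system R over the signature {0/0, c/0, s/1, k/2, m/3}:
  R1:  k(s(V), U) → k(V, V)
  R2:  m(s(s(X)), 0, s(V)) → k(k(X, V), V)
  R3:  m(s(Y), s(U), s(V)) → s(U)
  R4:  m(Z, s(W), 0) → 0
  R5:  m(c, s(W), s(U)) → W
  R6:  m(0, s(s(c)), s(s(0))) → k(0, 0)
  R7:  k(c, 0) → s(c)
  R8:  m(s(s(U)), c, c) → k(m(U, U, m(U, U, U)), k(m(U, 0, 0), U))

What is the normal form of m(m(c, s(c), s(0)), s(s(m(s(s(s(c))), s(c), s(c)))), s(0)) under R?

1. m(m(c, s(c), s(0)), s(s(m(s(s(s(c))), s(c), s(c)))), s(0))  →  m(c, s(s(m(s(s(s(c))), s(c), s(c)))), s(0))   [R5 at 1]
2. m(c, s(s(m(s(s(s(c))), s(c), s(c)))), s(0))  →  s(m(s(s(s(c))), s(c), s(c)))   [R5 at ε]
3. s(m(s(s(s(c))), s(c), s(c)))  →  s(s(c))   [R3 at 1]

s(s(c))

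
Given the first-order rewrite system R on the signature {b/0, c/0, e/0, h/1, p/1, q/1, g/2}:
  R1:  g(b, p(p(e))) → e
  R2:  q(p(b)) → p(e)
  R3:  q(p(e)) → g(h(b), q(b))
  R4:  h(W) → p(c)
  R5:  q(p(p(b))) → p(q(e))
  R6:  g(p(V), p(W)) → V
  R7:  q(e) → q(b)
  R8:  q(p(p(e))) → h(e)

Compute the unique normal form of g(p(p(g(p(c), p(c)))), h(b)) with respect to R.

1. g(p(p(g(p(c), p(c)))), h(b))  →  g(p(p(c)), h(b))   [R6 at 1.1.1]
2. g(p(p(c)), h(b))  →  g(p(p(c)), p(c))   [R4 at 2]
3. g(p(p(c)), p(c))  →  p(c)   [R6 at ε]

p(c)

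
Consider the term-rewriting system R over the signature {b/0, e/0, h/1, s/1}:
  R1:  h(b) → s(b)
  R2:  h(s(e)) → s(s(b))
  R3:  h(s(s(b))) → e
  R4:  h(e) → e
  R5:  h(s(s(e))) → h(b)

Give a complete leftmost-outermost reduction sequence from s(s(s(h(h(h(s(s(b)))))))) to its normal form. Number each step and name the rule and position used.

s(s(s(e)))

1. s(s(s(h(h(h(s(s(b))))))))  →  s(s(s(h(h(e)))))   [R3 at 1.1.1.1.1]
2. s(s(s(h(h(e)))))  →  s(s(s(h(e))))   [R4 at 1.1.1.1]
3. s(s(s(h(e))))  →  s(s(s(e)))   [R4 at 1.1.1]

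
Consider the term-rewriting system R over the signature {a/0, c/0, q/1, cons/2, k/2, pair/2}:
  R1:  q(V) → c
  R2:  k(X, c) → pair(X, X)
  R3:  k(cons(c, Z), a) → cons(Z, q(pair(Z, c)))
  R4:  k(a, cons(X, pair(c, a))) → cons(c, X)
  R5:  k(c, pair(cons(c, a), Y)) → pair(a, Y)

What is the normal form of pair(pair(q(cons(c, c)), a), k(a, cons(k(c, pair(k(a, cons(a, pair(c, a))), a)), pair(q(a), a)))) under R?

1. pair(pair(q(cons(c, c)), a), k(a, cons(k(c, pair(k(a, cons(a, pair(c, a))), a)), pair(q(a), a))))  →  pair(pair(c, a), k(a, cons(k(c, pair(k(a, cons(a, pair(c, a))), a)), pair(q(a), a))))   [R1 at 1.1]
2. pair(pair(c, a), k(a, cons(k(c, pair(k(a, cons(a, pair(c, a))), a)), pair(q(a), a))))  →  pair(pair(c, a), k(a, cons(k(c, pair(cons(c, a), a)), pair(q(a), a))))   [R4 at 2.2.1.2.1]
3. pair(pair(c, a), k(a, cons(k(c, pair(cons(c, a), a)), pair(q(a), a))))  →  pair(pair(c, a), k(a, cons(pair(a, a), pair(q(a), a))))   [R5 at 2.2.1]
4. pair(pair(c, a), k(a, cons(pair(a, a), pair(q(a), a))))  →  pair(pair(c, a), k(a, cons(pair(a, a), pair(c, a))))   [R1 at 2.2.2.1]
5. pair(pair(c, a), k(a, cons(pair(a, a), pair(c, a))))  →  pair(pair(c, a), cons(c, pair(a, a)))   [R4 at 2]

pair(pair(c, a), cons(c, pair(a, a)))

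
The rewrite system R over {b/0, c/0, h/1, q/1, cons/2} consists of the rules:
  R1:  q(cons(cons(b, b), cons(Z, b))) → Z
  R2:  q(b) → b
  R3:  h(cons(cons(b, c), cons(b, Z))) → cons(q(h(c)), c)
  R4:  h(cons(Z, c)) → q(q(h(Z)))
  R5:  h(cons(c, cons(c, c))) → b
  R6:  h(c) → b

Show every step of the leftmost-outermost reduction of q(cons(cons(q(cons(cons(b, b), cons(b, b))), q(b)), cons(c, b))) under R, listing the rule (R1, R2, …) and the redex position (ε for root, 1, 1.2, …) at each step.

c

1. q(cons(cons(q(cons(cons(b, b), cons(b, b))), q(b)), cons(c, b)))  →  q(cons(cons(b, q(b)), cons(c, b)))   [R1 at 1.1.1]
2. q(cons(cons(b, q(b)), cons(c, b)))  →  q(cons(cons(b, b), cons(c, b)))   [R2 at 1.1.2]
3. q(cons(cons(b, b), cons(c, b)))  →  c   [R1 at ε]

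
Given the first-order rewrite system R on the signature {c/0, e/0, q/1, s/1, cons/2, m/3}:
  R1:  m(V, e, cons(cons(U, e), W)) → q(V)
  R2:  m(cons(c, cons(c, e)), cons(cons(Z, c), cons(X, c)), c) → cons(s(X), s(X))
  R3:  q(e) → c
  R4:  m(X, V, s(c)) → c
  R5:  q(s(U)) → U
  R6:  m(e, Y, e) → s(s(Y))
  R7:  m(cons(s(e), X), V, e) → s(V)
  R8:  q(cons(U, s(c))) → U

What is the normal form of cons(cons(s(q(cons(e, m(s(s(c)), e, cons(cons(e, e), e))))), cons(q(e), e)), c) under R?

cons(cons(s(e), cons(c, e)), c)

1. cons(cons(s(q(cons(e, m(s(s(c)), e, cons(cons(e, e), e))))), cons(q(e), e)), c)  →  cons(cons(s(q(cons(e, q(s(s(c)))))), cons(q(e), e)), c)   [R1 at 1.1.1.1.2]
2. cons(cons(s(q(cons(e, q(s(s(c)))))), cons(q(e), e)), c)  →  cons(cons(s(q(cons(e, s(c)))), cons(q(e), e)), c)   [R5 at 1.1.1.1.2]
3. cons(cons(s(q(cons(e, s(c)))), cons(q(e), e)), c)  →  cons(cons(s(e), cons(q(e), e)), c)   [R8 at 1.1.1]
4. cons(cons(s(e), cons(q(e), e)), c)  →  cons(cons(s(e), cons(c, e)), c)   [R3 at 1.2.1]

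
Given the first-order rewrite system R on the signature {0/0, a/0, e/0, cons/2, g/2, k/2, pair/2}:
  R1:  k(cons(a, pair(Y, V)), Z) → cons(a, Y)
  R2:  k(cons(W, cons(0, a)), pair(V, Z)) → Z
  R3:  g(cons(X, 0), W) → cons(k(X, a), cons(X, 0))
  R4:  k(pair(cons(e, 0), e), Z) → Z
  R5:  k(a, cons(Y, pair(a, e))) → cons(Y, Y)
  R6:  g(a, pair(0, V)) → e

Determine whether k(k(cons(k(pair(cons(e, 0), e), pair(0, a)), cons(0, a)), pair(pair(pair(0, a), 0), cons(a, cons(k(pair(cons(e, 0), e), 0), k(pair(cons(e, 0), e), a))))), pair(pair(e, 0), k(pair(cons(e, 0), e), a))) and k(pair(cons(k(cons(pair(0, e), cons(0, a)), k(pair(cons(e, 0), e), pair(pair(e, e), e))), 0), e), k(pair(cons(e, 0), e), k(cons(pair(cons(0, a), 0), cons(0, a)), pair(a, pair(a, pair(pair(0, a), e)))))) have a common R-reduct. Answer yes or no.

no — NF(t₁) = a, NF(t₂) = pair(a, pair(pair(0, a), e))

Reduce t₁ = k(k(cons(k(pair(cons(e, 0), e), pair(0, a)), cons(0, a)), pair(pair(pair(0, a), 0), cons(a, cons(k(pair(cons(e, 0), e), 0), k(pair(cons(e, 0), e), a))))), pair(pair(e, 0), k(pair(cons(e, 0), e), a))):
1. k(k(cons(k(pair(cons(e, 0), e), pair(0, a)), cons(0, a)), pair(pair(pair(0, a), 0), cons(a, cons(k(pair(cons(e, 0), e), 0), k(pair(cons(e, 0), e), a))))), pair(pair(e, 0), k(pair(cons(e, 0), e), a)))  →  k(cons(a, cons(k(pair(cons(e, 0), e), 0), k(pair(cons(e, 0), e), a))), pair(pair(e, 0), k(pair(cons(e, 0), e), a)))   [R2 at 1]
2. k(cons(a, cons(k(pair(cons(e, 0), e), 0), k(pair(cons(e, 0), e), a))), pair(pair(e, 0), k(pair(cons(e, 0), e), a)))  →  k(cons(a, cons(0, k(pair(cons(e, 0), e), a))), pair(pair(e, 0), k(pair(cons(e, 0), e), a)))   [R4 at 1.2.1]
3. k(cons(a, cons(0, k(pair(cons(e, 0), e), a))), pair(pair(e, 0), k(pair(cons(e, 0), e), a)))  →  k(cons(a, cons(0, a)), pair(pair(e, 0), k(pair(cons(e, 0), e), a)))   [R4 at 1.2.2]
4. k(cons(a, cons(0, a)), pair(pair(e, 0), k(pair(cons(e, 0), e), a)))  →  k(pair(cons(e, 0), e), a)   [R2 at ε]
5. k(pair(cons(e, 0), e), a)  →  a   [R4 at ε]

Reduce t₂ = k(pair(cons(k(cons(pair(0, e), cons(0, a)), k(pair(cons(e, 0), e), pair(pair(e, e), e))), 0), e), k(pair(cons(e, 0), e), k(cons(pair(cons(0, a), 0), cons(0, a)), pair(a, pair(a, pair(pair(0, a), e)))))):
1. k(pair(cons(k(cons(pair(0, e), cons(0, a)), k(pair(cons(e, 0), e), pair(pair(e, e), e))), 0), e), k(pair(cons(e, 0), e), k(cons(pair(cons(0, a), 0), cons(0, a)), pair(a, pair(a, pair(pair(0, a), e))))))  →  k(pair(cons(k(cons(pair(0, e), cons(0, a)), pair(pair(e, e), e)), 0), e), k(pair(cons(e, 0), e), k(cons(pair(cons(0, a), 0), cons(0, a)), pair(a, pair(a, pair(pair(0, a), e))))))   [R4 at 1.1.1.2]
2. k(pair(cons(k(cons(pair(0, e), cons(0, a)), pair(pair(e, e), e)), 0), e), k(pair(cons(e, 0), e), k(cons(pair(cons(0, a), 0), cons(0, a)), pair(a, pair(a, pair(pair(0, a), e))))))  →  k(pair(cons(e, 0), e), k(pair(cons(e, 0), e), k(cons(pair(cons(0, a), 0), cons(0, a)), pair(a, pair(a, pair(pair(0, a), e))))))   [R2 at 1.1.1]
3. k(pair(cons(e, 0), e), k(pair(cons(e, 0), e), k(cons(pair(cons(0, a), 0), cons(0, a)), pair(a, pair(a, pair(pair(0, a), e))))))  →  k(pair(cons(e, 0), e), k(cons(pair(cons(0, a), 0), cons(0, a)), pair(a, pair(a, pair(pair(0, a), e)))))   [R4 at ε]
4. k(pair(cons(e, 0), e), k(cons(pair(cons(0, a), 0), cons(0, a)), pair(a, pair(a, pair(pair(0, a), e)))))  →  k(cons(pair(cons(0, a), 0), cons(0, a)), pair(a, pair(a, pair(pair(0, a), e))))   [R4 at ε]
5. k(cons(pair(cons(0, a), 0), cons(0, a)), pair(a, pair(a, pair(pair(0, a), e))))  →  pair(a, pair(pair(0, a), e))   [R2 at ε]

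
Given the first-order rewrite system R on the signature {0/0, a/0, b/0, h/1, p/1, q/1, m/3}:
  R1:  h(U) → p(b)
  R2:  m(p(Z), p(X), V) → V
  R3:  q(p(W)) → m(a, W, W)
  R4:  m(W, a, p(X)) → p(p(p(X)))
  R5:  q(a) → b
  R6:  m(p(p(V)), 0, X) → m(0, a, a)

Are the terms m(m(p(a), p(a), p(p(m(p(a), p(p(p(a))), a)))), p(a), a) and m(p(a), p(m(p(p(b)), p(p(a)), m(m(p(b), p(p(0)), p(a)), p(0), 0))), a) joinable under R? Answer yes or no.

Reduce t₁ = m(m(p(a), p(a), p(p(m(p(a), p(p(p(a))), a)))), p(a), a):
1. m(m(p(a), p(a), p(p(m(p(a), p(p(p(a))), a)))), p(a), a)  →  m(p(p(m(p(a), p(p(p(a))), a))), p(a), a)   [R2 at 1]
2. m(p(p(m(p(a), p(p(p(a))), a))), p(a), a)  →  a   [R2 at ε]

Reduce t₂ = m(p(a), p(m(p(p(b)), p(p(a)), m(m(p(b), p(p(0)), p(a)), p(0), 0))), a):
1. m(p(a), p(m(p(p(b)), p(p(a)), m(m(p(b), p(p(0)), p(a)), p(0), 0))), a)  →  a   [R2 at ε]

yes — NF(t₁) = a, NF(t₂) = a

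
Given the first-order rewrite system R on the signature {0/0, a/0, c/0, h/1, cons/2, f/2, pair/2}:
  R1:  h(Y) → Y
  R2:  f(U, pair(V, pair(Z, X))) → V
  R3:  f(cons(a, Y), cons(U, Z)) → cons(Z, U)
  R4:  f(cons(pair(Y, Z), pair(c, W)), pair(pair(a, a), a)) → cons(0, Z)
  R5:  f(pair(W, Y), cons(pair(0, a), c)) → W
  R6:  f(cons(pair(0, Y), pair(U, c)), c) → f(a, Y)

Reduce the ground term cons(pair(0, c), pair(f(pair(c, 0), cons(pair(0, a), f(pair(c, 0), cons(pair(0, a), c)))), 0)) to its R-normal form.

cons(pair(0, c), pair(c, 0))

1. cons(pair(0, c), pair(f(pair(c, 0), cons(pair(0, a), f(pair(c, 0), cons(pair(0, a), c)))), 0))  →  cons(pair(0, c), pair(f(pair(c, 0), cons(pair(0, a), c)), 0))   [R5 at 2.1.2.2]
2. cons(pair(0, c), pair(f(pair(c, 0), cons(pair(0, a), c)), 0))  →  cons(pair(0, c), pair(c, 0))   [R5 at 2.1]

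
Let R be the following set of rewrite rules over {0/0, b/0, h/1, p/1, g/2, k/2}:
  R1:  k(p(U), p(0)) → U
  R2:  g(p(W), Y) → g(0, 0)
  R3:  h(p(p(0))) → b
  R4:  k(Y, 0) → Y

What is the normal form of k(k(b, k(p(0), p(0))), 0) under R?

b

1. k(k(b, k(p(0), p(0))), 0)  →  k(b, k(p(0), p(0)))   [R4 at ε]
2. k(b, k(p(0), p(0)))  →  k(b, 0)   [R1 at 2]
3. k(b, 0)  →  b   [R4 at ε]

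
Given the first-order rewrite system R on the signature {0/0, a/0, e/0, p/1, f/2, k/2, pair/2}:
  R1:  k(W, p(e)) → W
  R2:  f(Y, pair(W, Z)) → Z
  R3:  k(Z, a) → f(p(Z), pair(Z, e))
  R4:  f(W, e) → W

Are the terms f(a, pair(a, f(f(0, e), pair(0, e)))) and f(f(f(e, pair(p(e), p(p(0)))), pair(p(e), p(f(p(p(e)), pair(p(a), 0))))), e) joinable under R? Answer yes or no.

Reduce t₁ = f(a, pair(a, f(f(0, e), pair(0, e)))):
1. f(a, pair(a, f(f(0, e), pair(0, e))))  →  f(f(0, e), pair(0, e))   [R2 at ε]
2. f(f(0, e), pair(0, e))  →  e   [R2 at ε]

Reduce t₂ = f(f(f(e, pair(p(e), p(p(0)))), pair(p(e), p(f(p(p(e)), pair(p(a), 0))))), e):
1. f(f(f(e, pair(p(e), p(p(0)))), pair(p(e), p(f(p(p(e)), pair(p(a), 0))))), e)  →  f(f(e, pair(p(e), p(p(0)))), pair(p(e), p(f(p(p(e)), pair(p(a), 0)))))   [R4 at ε]
2. f(f(e, pair(p(e), p(p(0)))), pair(p(e), p(f(p(p(e)), pair(p(a), 0)))))  →  p(f(p(p(e)), pair(p(a), 0)))   [R2 at ε]
3. p(f(p(p(e)), pair(p(a), 0)))  →  p(0)   [R2 at 1]

no — NF(t₁) = e, NF(t₂) = p(0)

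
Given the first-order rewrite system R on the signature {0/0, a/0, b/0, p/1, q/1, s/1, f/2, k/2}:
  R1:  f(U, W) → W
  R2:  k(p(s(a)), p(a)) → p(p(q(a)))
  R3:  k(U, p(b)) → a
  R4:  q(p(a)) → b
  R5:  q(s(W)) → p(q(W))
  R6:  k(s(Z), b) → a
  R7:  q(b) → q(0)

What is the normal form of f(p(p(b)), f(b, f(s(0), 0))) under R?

0

1. f(p(p(b)), f(b, f(s(0), 0)))  →  f(b, f(s(0), 0))   [R1 at ε]
2. f(b, f(s(0), 0))  →  f(s(0), 0)   [R1 at ε]
3. f(s(0), 0)  →  0   [R1 at ε]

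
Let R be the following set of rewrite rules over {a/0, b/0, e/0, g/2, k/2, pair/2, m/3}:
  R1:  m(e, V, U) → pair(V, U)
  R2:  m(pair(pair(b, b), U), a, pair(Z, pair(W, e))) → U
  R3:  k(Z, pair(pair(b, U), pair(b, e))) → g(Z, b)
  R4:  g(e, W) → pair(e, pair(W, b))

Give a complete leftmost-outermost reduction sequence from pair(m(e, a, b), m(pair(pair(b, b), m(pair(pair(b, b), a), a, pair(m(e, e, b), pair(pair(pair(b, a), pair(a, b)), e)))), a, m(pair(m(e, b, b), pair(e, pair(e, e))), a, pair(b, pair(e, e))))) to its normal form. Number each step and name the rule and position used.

pair(pair(a, b), a)

1. pair(m(e, a, b), m(pair(pair(b, b), m(pair(pair(b, b), a), a, pair(m(e, e, b), pair(pair(pair(b, a), pair(a, b)), e)))), a, m(pair(m(e, b, b), pair(e, pair(e, e))), a, pair(b, pair(e, e)))))  →  pair(pair(a, b), m(pair(pair(b, b), m(pair(pair(b, b), a), a, pair(m(e, e, b), pair(pair(pair(b, a), pair(a, b)), e)))), a, m(pair(m(e, b, b), pair(e, pair(e, e))), a, pair(b, pair(e, e)))))   [R1 at 1]
2. pair(pair(a, b), m(pair(pair(b, b), m(pair(pair(b, b), a), a, pair(m(e, e, b), pair(pair(pair(b, a), pair(a, b)), e)))), a, m(pair(m(e, b, b), pair(e, pair(e, e))), a, pair(b, pair(e, e)))))  →  pair(pair(a, b), m(pair(pair(b, b), a), a, m(pair(m(e, b, b), pair(e, pair(e, e))), a, pair(b, pair(e, e)))))   [R2 at 2.1.2]
3. pair(pair(a, b), m(pair(pair(b, b), a), a, m(pair(m(e, b, b), pair(e, pair(e, e))), a, pair(b, pair(e, e)))))  →  pair(pair(a, b), m(pair(pair(b, b), a), a, m(pair(pair(b, b), pair(e, pair(e, e))), a, pair(b, pair(e, e)))))   [R1 at 2.3.1.1]
4. pair(pair(a, b), m(pair(pair(b, b), a), a, m(pair(pair(b, b), pair(e, pair(e, e))), a, pair(b, pair(e, e)))))  →  pair(pair(a, b), m(pair(pair(b, b), a), a, pair(e, pair(e, e))))   [R2 at 2.3]
5. pair(pair(a, b), m(pair(pair(b, b), a), a, pair(e, pair(e, e))))  →  pair(pair(a, b), a)   [R2 at 2]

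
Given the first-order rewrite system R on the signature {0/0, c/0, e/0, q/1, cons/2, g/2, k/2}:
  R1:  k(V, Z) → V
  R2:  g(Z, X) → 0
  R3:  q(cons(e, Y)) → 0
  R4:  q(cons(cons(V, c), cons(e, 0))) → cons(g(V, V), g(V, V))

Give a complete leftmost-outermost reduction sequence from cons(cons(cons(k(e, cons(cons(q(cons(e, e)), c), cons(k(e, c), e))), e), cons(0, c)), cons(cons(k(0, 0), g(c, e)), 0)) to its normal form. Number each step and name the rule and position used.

1. cons(cons(cons(k(e, cons(cons(q(cons(e, e)), c), cons(k(e, c), e))), e), cons(0, c)), cons(cons(k(0, 0), g(c, e)), 0))  →  cons(cons(cons(e, e), cons(0, c)), cons(cons(k(0, 0), g(c, e)), 0))   [R1 at 1.1.1]
2. cons(cons(cons(e, e), cons(0, c)), cons(cons(k(0, 0), g(c, e)), 0))  →  cons(cons(cons(e, e), cons(0, c)), cons(cons(0, g(c, e)), 0))   [R1 at 2.1.1]
3. cons(cons(cons(e, e), cons(0, c)), cons(cons(0, g(c, e)), 0))  →  cons(cons(cons(e, e), cons(0, c)), cons(cons(0, 0), 0))   [R2 at 2.1.2]

cons(cons(cons(e, e), cons(0, c)), cons(cons(0, 0), 0))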